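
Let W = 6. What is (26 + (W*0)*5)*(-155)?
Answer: -4030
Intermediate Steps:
(26 + (W*0)*5)*(-155) = (26 + (6*0)*5)*(-155) = (26 + 0*5)*(-155) = (26 + 0)*(-155) = 26*(-155) = -4030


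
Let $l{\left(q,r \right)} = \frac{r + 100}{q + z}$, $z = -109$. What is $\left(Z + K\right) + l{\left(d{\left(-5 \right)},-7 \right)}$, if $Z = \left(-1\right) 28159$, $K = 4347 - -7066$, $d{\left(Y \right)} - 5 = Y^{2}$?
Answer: $- \frac{1323027}{79} \approx -16747.0$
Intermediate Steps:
$d{\left(Y \right)} = 5 + Y^{2}$
$l{\left(q,r \right)} = \frac{100 + r}{-109 + q}$ ($l{\left(q,r \right)} = \frac{r + 100}{q - 109} = \frac{100 + r}{-109 + q}$)
$K = 11413$ ($K = 4347 + 7066 = 11413$)
$Z = -28159$
$\left(Z + K\right) + l{\left(d{\left(-5 \right)},-7 \right)} = \left(-28159 + 11413\right) + \frac{100 - 7}{-109 + \left(5 + \left(-5\right)^{2}\right)} = -16746 + \frac{1}{-109 + \left(5 + 25\right)} 93 = -16746 + \frac{1}{-109 + 30} \cdot 93 = -16746 + \frac{1}{-79} \cdot 93 = -16746 - \frac{93}{79} = - \frac{1323027}{79}$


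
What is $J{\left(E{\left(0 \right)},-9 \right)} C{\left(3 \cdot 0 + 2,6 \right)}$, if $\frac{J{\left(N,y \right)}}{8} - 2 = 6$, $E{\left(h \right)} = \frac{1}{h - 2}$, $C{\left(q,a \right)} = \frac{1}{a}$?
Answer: $\frac{32}{3} \approx 10.667$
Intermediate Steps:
$E{\left(h \right)} = \frac{1}{-2 + h}$
$J{\left(N,y \right)} = 64$ ($J{\left(N,y \right)} = 16 + 8 \cdot 6 = 16 + 48 = 64$)
$J{\left(E{\left(0 \right)},-9 \right)} C{\left(3 \cdot 0 + 2,6 \right)} = \frac{64}{6} = 64 \cdot \frac{1}{6} = \frac{32}{3}$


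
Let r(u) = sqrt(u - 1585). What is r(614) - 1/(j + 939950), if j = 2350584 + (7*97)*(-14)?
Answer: -1/3281028 + I*sqrt(971) ≈ -3.0478e-7 + 31.161*I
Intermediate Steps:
r(u) = sqrt(-1585 + u)
j = 2341078 (j = 2350584 + 679*(-14) = 2350584 - 9506 = 2341078)
r(614) - 1/(j + 939950) = sqrt(-1585 + 614) - 1/(2341078 + 939950) = sqrt(-971) - 1/3281028 = I*sqrt(971) - 1*1/3281028 = I*sqrt(971) - 1/3281028 = -1/3281028 + I*sqrt(971)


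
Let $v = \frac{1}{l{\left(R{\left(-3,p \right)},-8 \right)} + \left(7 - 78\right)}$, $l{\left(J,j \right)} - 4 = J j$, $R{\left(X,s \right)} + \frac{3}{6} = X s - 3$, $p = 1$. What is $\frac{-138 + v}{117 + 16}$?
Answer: $- \frac{109}{105} \approx -1.0381$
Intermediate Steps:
$R{\left(X,s \right)} = - \frac{7}{2} + X s$ ($R{\left(X,s \right)} = - \frac{1}{2} + \left(X s - 3\right) = - \frac{1}{2} + \left(-3 + X s\right) = - \frac{7}{2} + X s$)
$l{\left(J,j \right)} = 4 + J j$
$v = - \frac{1}{15}$ ($v = \frac{1}{\left(4 + \left(- \frac{7}{2} - 3\right) \left(-8\right)\right) + \left(7 - 78\right)} = \frac{1}{\left(4 + \left(- \frac{7}{2} - 3\right) \left(-8\right)\right) - 71} = \frac{1}{\left(4 - -52\right) - 71} = \frac{1}{\left(4 + 52\right) - 71} = \frac{1}{56 - 71} = \frac{1}{-15} = - \frac{1}{15} \approx -0.066667$)
$\frac{-138 + v}{117 + 16} = \frac{-138 - \frac{1}{15}}{117 + 16} = \frac{1}{133} \left(- \frac{2071}{15}\right) = - \frac{109}{105}$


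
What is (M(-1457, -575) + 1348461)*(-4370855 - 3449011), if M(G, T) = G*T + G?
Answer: -17084679019614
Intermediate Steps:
M(G, T) = G + G*T
(M(-1457, -575) + 1348461)*(-4370855 - 3449011) = (-1457*(1 - 575) + 1348461)*(-4370855 - 3449011) = (-1457*(-574) + 1348461)*(-7819866) = (836318 + 1348461)*(-7819866) = 2184779*(-7819866) = -17084679019614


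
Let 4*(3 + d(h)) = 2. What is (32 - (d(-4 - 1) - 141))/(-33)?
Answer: -117/22 ≈ -5.3182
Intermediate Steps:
d(h) = -5/2 (d(h) = -3 + (¼)*2 = -3 + ½ = -5/2)
(32 - (d(-4 - 1) - 141))/(-33) = (32 - (-5/2 - 141))/(-33) = -(32 - 1*(-287/2))/33 = -(32 + 287/2)/33 = -1/33*351/2 = -117/22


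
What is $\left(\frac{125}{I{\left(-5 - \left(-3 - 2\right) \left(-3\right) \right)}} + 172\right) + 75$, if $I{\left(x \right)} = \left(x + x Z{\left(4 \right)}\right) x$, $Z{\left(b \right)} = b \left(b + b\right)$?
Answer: $\frac{130421}{528} \approx 247.01$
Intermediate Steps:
$Z{\left(b \right)} = 2 b^{2}$ ($Z{\left(b \right)} = b 2 b = 2 b^{2}$)
$I{\left(x \right)} = 33 x^{2}$ ($I{\left(x \right)} = \left(x + x 2 \cdot 4^{2}\right) x = \left(x + x 2 \cdot 16\right) x = \left(x + x 32\right) x = \left(x + 32 x\right) x = 33 x x = 33 x^{2}$)
$\left(\frac{125}{I{\left(-5 - \left(-3 - 2\right) \left(-3\right) \right)}} + 172\right) + 75 = \left(\frac{125}{33 \left(-5 - \left(-3 - 2\right) \left(-3\right)\right)^{2}} + 172\right) + 75 = \left(\frac{125}{33 \left(-5 - \left(-5\right) \left(-3\right)\right)^{2}} + 172\right) + 75 = \left(\frac{125}{33 \left(-5 - 15\right)^{2}} + 172\right) + 75 = \left(\frac{125}{33 \left(-20\right)^{2}} + 172\right) + 75 = \left(\frac{125}{33 \cdot 400} + 172\right) + 75 = \left(\frac{125}{13200} + 172\right) + 75 = \left(125 \cdot \frac{1}{13200} + 172\right) + 75 = \left(\frac{5}{528} + 172\right) + 75 = \frac{90821}{528} + 75 = \frac{130421}{528}$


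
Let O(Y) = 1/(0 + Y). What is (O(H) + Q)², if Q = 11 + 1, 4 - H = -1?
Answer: 3721/25 ≈ 148.84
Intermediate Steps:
H = 5 (H = 4 - 1*(-1) = 4 + 1 = 5)
O(Y) = 1/Y
Q = 12
(O(H) + Q)² = (1/5 + 12)² = (⅕ + 12)² = (61/5)² = 3721/25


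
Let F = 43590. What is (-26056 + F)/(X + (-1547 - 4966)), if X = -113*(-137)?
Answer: 8767/4484 ≈ 1.9552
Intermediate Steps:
X = 15481
(-26056 + F)/(X + (-1547 - 4966)) = (-26056 + 43590)/(15481 + (-1547 - 4966)) = 17534/(15481 - 6513) = 17534/8968 = 17534*(1/8968) = 8767/4484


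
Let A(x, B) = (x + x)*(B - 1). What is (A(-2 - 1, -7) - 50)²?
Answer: 4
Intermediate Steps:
A(x, B) = 2*x*(-1 + B) (A(x, B) = (2*x)*(-1 + B) = 2*x*(-1 + B))
(A(-2 - 1, -7) - 50)² = (2*(-2 - 1)*(-1 - 7) - 50)² = (2*(-3)*(-8) - 50)² = (48 - 50)² = (-2)² = 4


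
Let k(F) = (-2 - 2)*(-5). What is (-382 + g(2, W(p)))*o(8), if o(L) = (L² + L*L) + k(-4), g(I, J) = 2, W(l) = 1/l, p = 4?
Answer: -56240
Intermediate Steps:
k(F) = 20 (k(F) = -4*(-5) = 20)
o(L) = 20 + 2*L² (o(L) = (L² + L*L) + 20 = (L² + L²) + 20 = 2*L² + 20 = 20 + 2*L²)
(-382 + g(2, W(p)))*o(8) = (-382 + 2)*(20 + 2*8²) = -380*(20 + 2*64) = -380*(20 + 128) = -380*148 = -56240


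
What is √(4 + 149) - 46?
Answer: -46 + 3*√17 ≈ -33.631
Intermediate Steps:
√(4 + 149) - 46 = √153 - 46 = 3*√17 - 46 = -46 + 3*√17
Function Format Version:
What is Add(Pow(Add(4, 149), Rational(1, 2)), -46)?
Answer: Add(-46, Mul(3, Pow(17, Rational(1, 2)))) ≈ -33.631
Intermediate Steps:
Add(Pow(Add(4, 149), Rational(1, 2)), -46) = Add(Pow(153, Rational(1, 2)), -46) = Add(Mul(3, Pow(17, Rational(1, 2))), -46) = Add(-46, Mul(3, Pow(17, Rational(1, 2))))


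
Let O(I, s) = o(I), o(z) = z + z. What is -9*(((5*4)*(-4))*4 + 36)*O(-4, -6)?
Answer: -20448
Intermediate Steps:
o(z) = 2*z
O(I, s) = 2*I
-9*(((5*4)*(-4))*4 + 36)*O(-4, -6) = -9*(((5*4)*(-4))*4 + 36)*2*(-4) = -9*((20*(-4))*4 + 36)*(-8) = -9*(-80*4 + 36)*(-8) = -9*(-320 + 36)*(-8) = -(-2556)*(-8) = -9*2272 = -20448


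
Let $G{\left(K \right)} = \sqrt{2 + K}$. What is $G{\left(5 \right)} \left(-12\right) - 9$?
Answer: $-9 - 12 \sqrt{7} \approx -40.749$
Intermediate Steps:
$G{\left(5 \right)} \left(-12\right) - 9 = \sqrt{2 + 5} \left(-12\right) - 9 = \sqrt{7} \left(-12\right) - 9 = - 12 \sqrt{7} - 9 = -9 - 12 \sqrt{7}$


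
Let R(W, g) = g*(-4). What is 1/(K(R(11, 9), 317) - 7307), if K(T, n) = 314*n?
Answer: 1/92231 ≈ 1.0842e-5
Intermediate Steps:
R(W, g) = -4*g
1/(K(R(11, 9), 317) - 7307) = 1/(314*317 - 7307) = 1/(99538 - 7307) = 1/92231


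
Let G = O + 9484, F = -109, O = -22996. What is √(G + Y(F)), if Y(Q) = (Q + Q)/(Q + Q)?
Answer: I*√13511 ≈ 116.24*I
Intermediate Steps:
G = -13512 (G = -22996 + 9484 = -13512)
Y(Q) = 1 (Y(Q) = (2*Q)/((2*Q)) = (2*Q)*(1/(2*Q)) = 1)
√(G + Y(F)) = √(-13512 + 1) = √(-13511) = I*√13511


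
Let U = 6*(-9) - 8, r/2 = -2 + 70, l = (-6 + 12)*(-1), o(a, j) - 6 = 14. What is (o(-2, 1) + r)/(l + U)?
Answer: -39/17 ≈ -2.2941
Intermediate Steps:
o(a, j) = 20 (o(a, j) = 6 + 14 = 20)
l = -6 (l = 6*(-1) = -6)
r = 136 (r = 2*(-2 + 70) = 2*68 = 136)
U = -62 (U = -54 - 8 = -62)
(o(-2, 1) + r)/(l + U) = (20 + 136)/(-6 - 62) = 156/(-68) = 156*(-1/68) = -39/17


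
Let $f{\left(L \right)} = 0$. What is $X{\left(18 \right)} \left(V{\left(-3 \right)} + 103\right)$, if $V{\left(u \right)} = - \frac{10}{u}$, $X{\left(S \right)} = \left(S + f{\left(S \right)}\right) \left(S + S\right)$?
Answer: $68904$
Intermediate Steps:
$X{\left(S \right)} = 2 S^{2}$ ($X{\left(S \right)} = \left(S + 0\right) \left(S + S\right) = S 2 S = 2 S^{2}$)
$X{\left(18 \right)} \left(V{\left(-3 \right)} + 103\right) = 2 \cdot 18^{2} \left(- \frac{10}{-3} + 103\right) = 2 \cdot 324 \left(\left(-10\right) \left(- \frac{1}{3}\right) + 103\right) = 648 \left(\frac{10}{3} + 103\right) = 648 \cdot \frac{319}{3} = 68904$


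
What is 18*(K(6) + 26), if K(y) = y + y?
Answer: 684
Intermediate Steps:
K(y) = 2*y
18*(K(6) + 26) = 18*(2*6 + 26) = 18*(12 + 26) = 18*38 = 684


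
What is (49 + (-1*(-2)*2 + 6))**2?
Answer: 3481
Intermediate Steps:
(49 + (-1*(-2)*2 + 6))**2 = (49 + (2*2 + 6))**2 = (49 + (4 + 6))**2 = (49 + 10)**2 = 59**2 = 3481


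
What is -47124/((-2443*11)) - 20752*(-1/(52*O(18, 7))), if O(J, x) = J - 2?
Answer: 484477/18148 ≈ 26.696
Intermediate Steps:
O(J, x) = -2 + J
-47124/((-2443*11)) - 20752*(-1/(52*O(18, 7))) = -47124/((-2443*11)) - 20752*(-1/(52*(-2 + 18))) = -47124/(-26873) - 20752/((-52*16)) = -47124*(-1/26873) - 20752/(-832) = 612/349 - 20752*(-1/832) = 612/349 + 1297/52 = 484477/18148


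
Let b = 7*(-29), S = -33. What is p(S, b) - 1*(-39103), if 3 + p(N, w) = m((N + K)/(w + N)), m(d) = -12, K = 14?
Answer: 39088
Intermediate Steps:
b = -203
p(N, w) = -15 (p(N, w) = -3 - 12 = -15)
p(S, b) - 1*(-39103) = -15 - 1*(-39103) = -15 + 39103 = 39088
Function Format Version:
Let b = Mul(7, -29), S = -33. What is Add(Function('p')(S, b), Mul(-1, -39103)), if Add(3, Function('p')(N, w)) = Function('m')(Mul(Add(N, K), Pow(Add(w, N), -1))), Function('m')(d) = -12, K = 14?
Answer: 39088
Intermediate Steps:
b = -203
Function('p')(N, w) = -15 (Function('p')(N, w) = Add(-3, -12) = -15)
Add(Function('p')(S, b), Mul(-1, -39103)) = Add(-15, Mul(-1, -39103)) = Add(-15, 39103) = 39088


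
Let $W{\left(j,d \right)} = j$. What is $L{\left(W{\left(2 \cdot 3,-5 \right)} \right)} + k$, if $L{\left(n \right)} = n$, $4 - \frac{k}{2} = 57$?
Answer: $-100$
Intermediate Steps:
$k = -106$ ($k = 8 - 114 = -106$)
$L{\left(W{\left(2 \cdot 3,-5 \right)} \right)} + k = 2 \cdot 3 - 106 = 6 - 106 = -100$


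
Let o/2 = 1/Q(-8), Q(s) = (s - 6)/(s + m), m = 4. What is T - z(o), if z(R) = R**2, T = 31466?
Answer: 1541818/49 ≈ 31466.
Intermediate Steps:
Q(s) = (-6 + s)/(4 + s) (Q(s) = (s - 6)/(s + 4) = (-6 + s)/(4 + s))
o = 4/7 (o = 2/(((-6 - 8)/(4 - 8))) = 2/((-14/(-4))) = 2/((-1/4*(-14))) = 2/(7/2) = 2*(2/7) = 4/7 ≈ 0.57143)
T - z(o) = 31466 - (4/7)**2 = 31466 - 1*16/49 = 31466 - 16/49 = 1541818/49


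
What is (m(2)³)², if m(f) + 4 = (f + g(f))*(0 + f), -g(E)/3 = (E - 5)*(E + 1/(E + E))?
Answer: 282429536481/64 ≈ 4.4130e+9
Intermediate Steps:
g(E) = -3*(-5 + E)*(E + 1/(2*E)) (g(E) = -3*(E - 5)*(E + 1/(E + E)) = -3*(-5 + E)*(E + 1/(2*E)))
m(f) = -4 + f*(-3/2 - 3*f² + 16*f + 15/(2*f)) (m(f) = -4 + (f + (-3/2 - 3*f² + 15*f + 15/(2*f)))*(0 + f) = -4 + (-3/2 - 3*f² + 16*f + 15/(2*f))*f = -4 + f*(-3/2 - 3*f² + 16*f + 15/(2*f)))
(m(2)³)² = ((7/2 - 3*2³ + 16*2² - 3/2*2)³)² = ((7/2 - 3*8 + 16*4 - 3)³)² = ((7/2 - 24 + 64 - 3)³)² = ((81/2)³)² = (531441/8)² = 282429536481/64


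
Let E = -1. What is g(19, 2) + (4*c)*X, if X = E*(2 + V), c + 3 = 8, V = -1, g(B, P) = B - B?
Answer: -20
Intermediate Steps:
g(B, P) = 0
c = 5 (c = -3 + 8 = 5)
X = -1 (X = -(2 - 1) = -1*1 = -1)
g(19, 2) + (4*c)*X = 0 + (4*5)*(-1) = 0 + 20*(-1) = 0 - 20 = -20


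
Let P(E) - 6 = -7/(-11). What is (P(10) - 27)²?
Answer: 50176/121 ≈ 414.68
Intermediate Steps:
P(E) = 73/11 (P(E) = 6 - 7/(-11) = 6 - 7*(-1/11) = 6 + 7/11 = 73/11)
(P(10) - 27)² = (73/11 - 27)² = (-224/11)² = 50176/121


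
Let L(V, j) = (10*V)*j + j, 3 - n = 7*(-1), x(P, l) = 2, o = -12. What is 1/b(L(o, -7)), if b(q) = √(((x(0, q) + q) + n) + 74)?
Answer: √919/919 ≈ 0.032987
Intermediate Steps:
n = 10 (n = 3 - 7*(-1) = 3 - 1*(-7) = 3 + 7 = 10)
L(V, j) = j + 10*V*j (L(V, j) = 10*V*j + j = j + 10*V*j)
b(q) = √(86 + q) (b(q) = √(((2 + q) + 10) + 74) = √((12 + q) + 74) = √(86 + q))
1/b(L(o, -7)) = 1/(√(86 - 7*(1 + 10*(-12)))) = 1/(√(86 - 7*(1 - 120))) = 1/(√(86 - 7*(-119))) = 1/(√(86 + 833)) = 1/(√919) = √919/919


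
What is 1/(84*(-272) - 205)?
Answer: -1/23053 ≈ -4.3378e-5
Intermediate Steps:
1/(84*(-272) - 205) = 1/(-22848 - 205) = 1/(-23053) = -1/23053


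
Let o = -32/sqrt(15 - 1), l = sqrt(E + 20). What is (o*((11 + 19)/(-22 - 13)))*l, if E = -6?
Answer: 192/7 ≈ 27.429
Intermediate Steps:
l = sqrt(14) (l = sqrt(-6 + 20) = sqrt(14) ≈ 3.7417)
o = -16*sqrt(14)/7 (o = -32*sqrt(14)/14 = -16*sqrt(14)/7 ≈ -8.5524)
(o*((11 + 19)/(-22 - 13)))*l = ((-16*sqrt(14)/7)*((11 + 19)/(-22 - 13)))*sqrt(14) = ((-16*sqrt(14)/7)*(30/(-35)))*sqrt(14) = ((-16*sqrt(14)/7)*(30*(-1/35)))*sqrt(14) = (-16*sqrt(14)/7*(-6/7))*sqrt(14) = (96*sqrt(14)/49)*sqrt(14) = 192/7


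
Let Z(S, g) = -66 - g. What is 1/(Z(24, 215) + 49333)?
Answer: 1/49052 ≈ 2.0387e-5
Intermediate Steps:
1/(Z(24, 215) + 49333) = 1/((-66 - 1*215) + 49333) = 1/((-66 - 215) + 49333) = 1/(-281 + 49333) = 1/49052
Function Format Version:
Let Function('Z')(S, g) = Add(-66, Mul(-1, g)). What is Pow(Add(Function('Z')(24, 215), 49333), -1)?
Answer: Rational(1, 49052) ≈ 2.0387e-5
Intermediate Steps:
Pow(Add(Function('Z')(24, 215), 49333), -1) = Pow(Add(Add(-66, Mul(-1, 215)), 49333), -1) = Pow(Add(Add(-66, -215), 49333), -1) = Pow(Add(-281, 49333), -1) = Pow(49052, -1) = Rational(1, 49052)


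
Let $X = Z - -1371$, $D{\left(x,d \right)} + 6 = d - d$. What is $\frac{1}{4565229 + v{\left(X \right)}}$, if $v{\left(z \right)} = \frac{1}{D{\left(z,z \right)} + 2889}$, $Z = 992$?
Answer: $\frac{2883}{13161555208} \approx 2.1905 \cdot 10^{-7}$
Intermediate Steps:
$D{\left(x,d \right)} = -6$ ($D{\left(x,d \right)} = -6 + \left(d - d\right) = -6 + 0 = -6$)
$X = 2363$ ($X = 992 - -1371 = 992 + 1371 = 2363$)
$v{\left(z \right)} = \frac{1}{2883}$ ($v{\left(z \right)} = \frac{1}{-6 + 2889} = \frac{1}{2883}$)
$\frac{1}{4565229 + v{\left(X \right)}} = \frac{1}{4565229 + \frac{1}{2883}} = \frac{1}{\frac{13161555208}{2883}} = \frac{2883}{13161555208}$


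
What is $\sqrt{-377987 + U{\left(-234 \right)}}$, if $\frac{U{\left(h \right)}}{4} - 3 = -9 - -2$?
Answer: $i \sqrt{378003} \approx 614.82 i$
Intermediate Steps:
$U{\left(h \right)} = -16$ ($U{\left(h \right)} = 12 + 4 \left(-9 - -2\right) = 12 + 4 \left(-9 + 2\right) = 12 + 4 \left(-7\right) = 12 - 28 = -16$)
$\sqrt{-377987 + U{\left(-234 \right)}} = \sqrt{-377987 - 16} = \sqrt{-378003} = i \sqrt{378003}$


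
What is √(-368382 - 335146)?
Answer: 2*I*√175882 ≈ 838.77*I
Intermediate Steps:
√(-368382 - 335146) = √(-703528) = 2*I*√175882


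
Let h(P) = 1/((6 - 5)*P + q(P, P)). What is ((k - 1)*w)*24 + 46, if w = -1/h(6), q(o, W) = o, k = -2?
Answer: 910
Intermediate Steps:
h(P) = 1/(2*P) (h(P) = 1/((6 - 5)*P + P) = 1/(1*P + P) = 1/(P + P) = 1/(2*P))
w = -12 (w = -1/((½)/6) = -1/((½)*(⅙)) = -1/1/12 = -1*12 = -12)
((k - 1)*w)*24 + 46 = ((-2 - 1)*(-12))*24 + 46 = -3*(-12)*24 + 46 = 36*24 + 46 = 864 + 46 = 910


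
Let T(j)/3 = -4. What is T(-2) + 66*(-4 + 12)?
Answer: 516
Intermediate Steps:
T(j) = -12 (T(j) = 3*(-4) = -12)
T(-2) + 66*(-4 + 12) = -12 + 66*(-4 + 12) = -12 + 66*8 = -12 + 528 = 516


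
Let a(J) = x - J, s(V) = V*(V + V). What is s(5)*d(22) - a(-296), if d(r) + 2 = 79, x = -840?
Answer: 4394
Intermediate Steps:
d(r) = 77 (d(r) = -2 + 79 = 77)
s(V) = 2*V**2 (s(V) = V*(2*V) = 2*V**2)
a(J) = -840 - J
s(5)*d(22) - a(-296) = (2*5**2)*77 - (-840 - 1*(-296)) = (2*25)*77 - (-840 + 296) = 50*77 - 1*(-544) = 3850 + 544 = 4394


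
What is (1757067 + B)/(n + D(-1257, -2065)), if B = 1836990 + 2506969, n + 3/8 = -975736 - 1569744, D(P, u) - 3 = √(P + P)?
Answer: -2372127717008/989701967603 - 390465664*I*√2514/414685124425657 ≈ -2.3968 - 4.7211e-5*I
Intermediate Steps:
D(P, u) = 3 + √2*√P (D(P, u) = 3 + √(P + P) = 3 + √(2*P) = 3 + √2*√P)
n = -20363843/8 (n = -3/8 + (-975736 - 1569744) = -3/8 - 2545480 = -20363843/8 ≈ -2.5455e+6)
B = 4343959
(1757067 + B)/(n + D(-1257, -2065)) = (1757067 + 4343959)/(-20363843/8 + (3 + √2*√(-1257))) = 6101026/(-20363843/8 + (3 + √2*(I*√1257))) = 6101026/(-20363843/8 + (3 + I*√2514)) = 6101026/(-20363819/8 + I*√2514)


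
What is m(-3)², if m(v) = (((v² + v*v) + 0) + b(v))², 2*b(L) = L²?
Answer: 4100625/16 ≈ 2.5629e+5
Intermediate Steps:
b(L) = L²/2
m(v) = 25*v⁴/4 (m(v) = (((v² + v*v) + 0) + v²/2)² = (((v² + v²) + 0) + v²/2)² = ((2*v² + 0) + v²/2)² = (2*v² + v²/2)² = (5*v²/2)² = 25*v⁴/4)
m(-3)² = ((25/4)*(-3)⁴)² = ((25/4)*81)² = (2025/4)² = 4100625/16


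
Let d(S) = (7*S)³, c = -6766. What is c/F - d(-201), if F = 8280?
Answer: 11531415828637/4140 ≈ 2.7854e+9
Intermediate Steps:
d(S) = 343*S³
c/F - d(-201) = -6766/8280 - 343*(-201)³ = -6766*1/8280 - 343*(-8120601) = -3383/4140 - 1*(-2785366143) = -3383/4140 + 2785366143 = 11531415828637/4140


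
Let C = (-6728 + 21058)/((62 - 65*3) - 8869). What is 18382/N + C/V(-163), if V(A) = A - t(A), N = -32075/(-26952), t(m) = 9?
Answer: 383549551999583/24831566900 ≈ 15446.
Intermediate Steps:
N = 32075/26952 (N = -32075*(-1/26952) = 32075/26952 ≈ 1.1901)
C = -7165/4501 (C = 14330/((62 - 195) - 8869) = 14330/(-133 - 8869) = 14330/(-9002) = 14330*(-1/9002) = -7165/4501 ≈ -1.5919)
V(A) = -9 + A (V(A) = A - 1*9 = A - 9 = -9 + A)
18382/N + C/V(-163) = 18382/(32075/26952) - 7165/(4501*(-9 - 163)) = 18382*(26952/32075) - 7165/4501/(-172) = 495431664/32075 - 7165/4501*(-1/172) = 495431664/32075 + 7165/774172 = 383549551999583/24831566900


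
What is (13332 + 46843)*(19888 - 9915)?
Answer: 600125275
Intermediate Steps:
(13332 + 46843)*(19888 - 9915) = 60175*9973 = 600125275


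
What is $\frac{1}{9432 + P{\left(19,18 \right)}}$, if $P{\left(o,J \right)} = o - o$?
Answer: $\frac{1}{9432} \approx 0.00010602$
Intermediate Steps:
$P{\left(o,J \right)} = 0$
$\frac{1}{9432 + P{\left(19,18 \right)}} = \frac{1}{9432 + 0} = \frac{1}{9432}$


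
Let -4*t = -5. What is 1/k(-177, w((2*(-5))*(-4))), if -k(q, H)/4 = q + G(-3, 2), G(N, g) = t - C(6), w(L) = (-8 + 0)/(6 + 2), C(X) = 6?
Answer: 1/727 ≈ 0.0013755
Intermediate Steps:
t = 5/4 (t = -¼*(-5) = 5/4 ≈ 1.2500)
w(L) = -1 (w(L) = -8/8 = -8*⅛ = -1)
G(N, g) = -19/4 (G(N, g) = 5/4 - 1*6 = 5/4 - 6 = -19/4)
k(q, H) = 19 - 4*q (k(q, H) = -4*(q - 19/4) = -4*(-19/4 + q) = 19 - 4*q)
1/k(-177, w((2*(-5))*(-4))) = 1/(19 - 4*(-177)) = 1/(19 + 708) = 1/727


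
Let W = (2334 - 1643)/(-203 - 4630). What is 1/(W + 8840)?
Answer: 4833/42723029 ≈ 0.00011312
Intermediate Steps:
W = -691/4833 (W = 691/(-4833) = 691*(-1/4833) = -691/4833 ≈ -0.14298)
1/(W + 8840) = 1/(-691/4833 + 8840) = 1/(42723029/4833) = 4833/42723029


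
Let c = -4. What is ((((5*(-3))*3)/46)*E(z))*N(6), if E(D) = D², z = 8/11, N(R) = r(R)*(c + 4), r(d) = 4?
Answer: 0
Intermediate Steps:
N(R) = 0 (N(R) = 4*(-4 + 4) = 4*0 = 0)
z = 8/11 (z = 8*(1/11) = 8/11 ≈ 0.72727)
((((5*(-3))*3)/46)*E(z))*N(6) = ((((5*(-3))*3)/46)*(8/11)²)*0 = ((-15*3*(1/46))*(64/121))*0 = (-45*1/46*(64/121))*0 = -45/46*64/121*0 = -1440/2783*0 = 0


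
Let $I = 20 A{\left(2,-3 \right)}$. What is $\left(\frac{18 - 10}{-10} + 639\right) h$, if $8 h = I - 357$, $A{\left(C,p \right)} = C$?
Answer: $- \frac{1011547}{40} \approx -25289.0$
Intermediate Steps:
$I = 40$ ($I = 20 \cdot 2 = 40$)
$h = - \frac{317}{8}$ ($h = \frac{40 - 357}{8} = \frac{1}{8} \left(-317\right) = - \frac{317}{8} \approx -39.625$)
$\left(\frac{18 - 10}{-10} + 639\right) h = \left(\frac{18 - 10}{-10} + 639\right) \left(- \frac{317}{8}\right) = \left(\left(- \frac{1}{10}\right) 8 + 639\right) \left(- \frac{317}{8}\right) = \left(- \frac{4}{5} + 639\right) \left(- \frac{317}{8}\right) = \frac{3191}{5} \left(- \frac{317}{8}\right) = - \frac{1011547}{40}$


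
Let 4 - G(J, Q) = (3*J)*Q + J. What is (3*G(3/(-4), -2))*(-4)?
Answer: -3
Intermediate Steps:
G(J, Q) = 4 - J - 3*J*Q (G(J, Q) = 4 - ((3*J)*Q + J) = 4 - (3*J*Q + J) = 4 - (J + 3*J*Q) = 4 + (-J - 3*J*Q) = 4 - J - 3*J*Q)
(3*G(3/(-4), -2))*(-4) = (3*(4 - 3/(-4) - 3*3/(-4)*(-2)))*(-4) = (3*(4 - 3*(-1)/4 - 3*3*(-¼)*(-2)))*(-4) = (3*(4 - 1*(-¾) - 3*(-¾)*(-2)))*(-4) = (3*(4 + ¾ - 9/2))*(-4) = (3*(¼))*(-4) = (¾)*(-4) = -3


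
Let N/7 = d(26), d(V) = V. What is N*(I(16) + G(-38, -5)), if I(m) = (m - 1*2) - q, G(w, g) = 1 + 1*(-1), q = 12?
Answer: 364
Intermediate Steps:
G(w, g) = 0 (G(w, g) = 1 - 1 = 0)
N = 182 (N = 7*26 = 182)
I(m) = -14 + m (I(m) = (m - 1*2) - 1*12 = (m - 2) - 12 = (-2 + m) - 12 = -14 + m)
N*(I(16) + G(-38, -5)) = 182*((-14 + 16) + 0) = 182*(2 + 0) = 182*2 = 364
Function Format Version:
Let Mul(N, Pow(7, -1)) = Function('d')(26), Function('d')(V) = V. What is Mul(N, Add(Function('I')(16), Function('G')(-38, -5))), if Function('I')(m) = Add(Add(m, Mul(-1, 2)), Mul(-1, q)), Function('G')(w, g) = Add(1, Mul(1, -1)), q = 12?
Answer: 364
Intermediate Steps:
Function('G')(w, g) = 0 (Function('G')(w, g) = Add(1, -1) = 0)
N = 182 (N = Mul(7, 26) = 182)
Function('I')(m) = Add(-14, m) (Function('I')(m) = Add(Add(m, Mul(-1, 2)), Mul(-1, 12)) = Add(Add(m, -2), -12) = Add(Add(-2, m), -12) = Add(-14, m))
Mul(N, Add(Function('I')(16), Function('G')(-38, -5))) = Mul(182, Add(Add(-14, 16), 0)) = Mul(182, Add(2, 0)) = Mul(182, 2) = 364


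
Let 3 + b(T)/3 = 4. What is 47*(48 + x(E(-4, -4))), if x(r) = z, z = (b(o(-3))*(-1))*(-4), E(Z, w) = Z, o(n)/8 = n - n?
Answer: 2820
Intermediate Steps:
o(n) = 0 (o(n) = 8*(n - n) = 8*0 = 0)
b(T) = 3 (b(T) = -9 + 3*4 = -9 + 12 = 3)
z = 12 (z = (3*(-1))*(-4) = -3*(-4) = 12)
x(r) = 12
47*(48 + x(E(-4, -4))) = 47*(48 + 12) = 47*60 = 2820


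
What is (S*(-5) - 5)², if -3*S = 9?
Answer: 100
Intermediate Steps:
S = -3 (S = -⅓*9 = -3)
(S*(-5) - 5)² = (-3*(-5) - 5)² = (15 - 5)² = 10² = 100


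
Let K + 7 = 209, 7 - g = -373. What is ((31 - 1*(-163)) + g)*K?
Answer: 115948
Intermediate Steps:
g = 380 (g = 7 - 1*(-373) = 7 + 373 = 380)
K = 202 (K = -7 + 209 = 202)
((31 - 1*(-163)) + g)*K = ((31 - 1*(-163)) + 380)*202 = ((31 + 163) + 380)*202 = (194 + 380)*202 = 574*202 = 115948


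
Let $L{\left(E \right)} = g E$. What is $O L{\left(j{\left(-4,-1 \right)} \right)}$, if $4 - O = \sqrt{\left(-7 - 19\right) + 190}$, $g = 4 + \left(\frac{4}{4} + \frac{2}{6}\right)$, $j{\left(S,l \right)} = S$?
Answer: $- \frac{256}{3} + \frac{128 \sqrt{41}}{3} \approx 187.87$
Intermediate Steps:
$g = \frac{16}{3}$ ($g = 4 + \left(4 \cdot \frac{1}{4} + 2 \cdot \frac{1}{6}\right) = 4 + \left(1 + \frac{1}{3}\right) = 4 + \frac{4}{3} = \frac{16}{3} \approx 5.3333$)
$L{\left(E \right)} = \frac{16 E}{3}$
$O = 4 - 2 \sqrt{41}$ ($O = 4 - \sqrt{\left(-7 - 19\right) + 190} = 4 - \sqrt{-26 + 190} = 4 - \sqrt{164} = 4 - 2 \sqrt{41} \approx -8.8062$)
$O L{\left(j{\left(-4,-1 \right)} \right)} = \left(4 - 2 \sqrt{41}\right) \frac{16}{3} \left(-4\right) = \left(4 - 2 \sqrt{41}\right) \left(- \frac{64}{3}\right) = - \frac{256}{3} + \frac{128 \sqrt{41}}{3}$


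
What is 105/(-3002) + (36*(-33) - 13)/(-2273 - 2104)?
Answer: 3145817/13139754 ≈ 0.23941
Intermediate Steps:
105/(-3002) + (36*(-33) - 13)/(-2273 - 2104) = 105*(-1/3002) + (-1188 - 13)/(-4377) = -105/3002 - 1201*(-1/4377) = -105/3002 + 1201/4377 = 3145817/13139754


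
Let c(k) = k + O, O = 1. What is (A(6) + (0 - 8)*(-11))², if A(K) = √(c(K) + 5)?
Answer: 7756 + 352*√3 ≈ 8365.7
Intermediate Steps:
c(k) = 1 + k (c(k) = k + 1 = 1 + k)
A(K) = √(6 + K) (A(K) = √((1 + K) + 5) = √(6 + K))
(A(6) + (0 - 8)*(-11))² = (√(6 + 6) + (0 - 8)*(-11))² = (√12 - 8*(-11))² = (2*√3 + 88)² = (88 + 2*√3)²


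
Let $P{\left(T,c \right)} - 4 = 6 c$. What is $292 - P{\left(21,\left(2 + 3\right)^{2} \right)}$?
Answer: $138$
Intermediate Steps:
$P{\left(T,c \right)} = 4 + 6 c$
$292 - P{\left(21,\left(2 + 3\right)^{2} \right)} = 292 - \left(4 + 6 \left(2 + 3\right)^{2}\right) = 292 - \left(4 + 6 \cdot 5^{2}\right) = 292 - \left(4 + 6 \cdot 25\right) = 292 - \left(4 + 150\right) = 292 - 154 = 138$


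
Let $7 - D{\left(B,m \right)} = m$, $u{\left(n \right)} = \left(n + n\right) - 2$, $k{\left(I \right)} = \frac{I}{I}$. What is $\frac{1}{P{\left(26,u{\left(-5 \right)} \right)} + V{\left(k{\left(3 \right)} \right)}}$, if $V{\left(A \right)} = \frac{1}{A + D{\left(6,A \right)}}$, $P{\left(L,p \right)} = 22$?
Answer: $\frac{7}{155} \approx 0.045161$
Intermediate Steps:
$k{\left(I \right)} = 1$
$u{\left(n \right)} = -2 + 2 n$ ($u{\left(n \right)} = 2 n - 2 = -2 + 2 n$)
$D{\left(B,m \right)} = 7 - m$
$V{\left(A \right)} = \frac{1}{7}$ ($V{\left(A \right)} = \frac{1}{A - \left(-7 + A\right)} = \frac{1}{7}$)
$\frac{1}{P{\left(26,u{\left(-5 \right)} \right)} + V{\left(k{\left(3 \right)} \right)}} = \frac{1}{22 + \frac{1}{7}} = \frac{1}{\frac{155}{7}} = \frac{7}{155}$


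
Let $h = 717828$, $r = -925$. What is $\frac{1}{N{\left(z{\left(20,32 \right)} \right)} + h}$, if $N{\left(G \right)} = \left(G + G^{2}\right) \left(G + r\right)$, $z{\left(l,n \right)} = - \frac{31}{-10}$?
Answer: $\frac{1000}{706110651} \approx 1.4162 \cdot 10^{-6}$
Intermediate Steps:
$z{\left(l,n \right)} = \frac{31}{10}$ ($z{\left(l,n \right)} = \left(-31\right) \left(- \frac{1}{10}\right) = \frac{31}{10}$)
$N{\left(G \right)} = \left(-925 + G\right) \left(G + G^{2}\right)$ ($N{\left(G \right)} = \left(G + G^{2}\right) \left(G - 925\right) = \left(G + G^{2}\right) \left(-925 + G\right) = \left(-925 + G\right) \left(G + G^{2}\right)$)
$\frac{1}{N{\left(z{\left(20,32 \right)} \right)} + h} = \frac{1}{\frac{31 \left(-925 + \left(\frac{31}{10}\right)^{2} - \frac{14322}{5}\right)}{10} + 717828} = \frac{1}{\frac{31 \left(-925 + \frac{961}{100} - \frac{14322}{5}\right)}{10} + 717828} = \frac{1}{\frac{31}{10} \left(- \frac{377979}{100}\right) + 717828} = \frac{1}{- \frac{11717349}{1000} + 717828} = \frac{1}{\frac{706110651}{1000}} = \frac{1000}{706110651}$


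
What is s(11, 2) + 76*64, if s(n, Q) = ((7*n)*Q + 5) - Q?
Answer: 5021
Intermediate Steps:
s(n, Q) = 5 - Q + 7*Q*n (s(n, Q) = (7*Q*n + 5) - Q = (5 + 7*Q*n) - Q = 5 - Q + 7*Q*n)
s(11, 2) + 76*64 = (5 - 1*2 + 7*2*11) + 76*64 = (5 - 2 + 154) + 4864 = 157 + 4864 = 5021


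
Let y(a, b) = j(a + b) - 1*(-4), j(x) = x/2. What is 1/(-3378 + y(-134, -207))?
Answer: -2/7089 ≈ -0.00028213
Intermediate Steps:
j(x) = x/2 (j(x) = x*(1/2) = x/2)
y(a, b) = 4 + a/2 + b/2 (y(a, b) = (a + b)/2 - 1*(-4) = (a/2 + b/2) + 4 = 4 + a/2 + b/2)
1/(-3378 + y(-134, -207)) = 1/(-3378 + (4 + (1/2)*(-134) + (1/2)*(-207))) = 1/(-3378 + (4 - 67 - 207/2)) = 1/(-3378 - 333/2) = 1/(-7089/2) = -2/7089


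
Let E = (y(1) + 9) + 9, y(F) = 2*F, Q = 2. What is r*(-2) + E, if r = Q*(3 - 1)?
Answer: 12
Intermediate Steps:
r = 4 (r = 2*(3 - 1) = 2*2 = 4)
E = 20 (E = (2*1 + 9) + 9 = (2 + 9) + 9 = 11 + 9 = 20)
r*(-2) + E = 4*(-2) + 20 = -8 + 20 = 12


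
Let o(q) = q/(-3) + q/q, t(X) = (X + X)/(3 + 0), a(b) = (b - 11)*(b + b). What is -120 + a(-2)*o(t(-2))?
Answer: -404/9 ≈ -44.889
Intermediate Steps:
a(b) = 2*b*(-11 + b) (a(b) = (-11 + b)*(2*b) = 2*b*(-11 + b))
t(X) = 2*X/3 (t(X) = (2*X)/3 = (2*X)*(⅓) = 2*X/3)
o(q) = 1 - q/3 (o(q) = q*(-⅓) + 1 = -q/3 + 1 = 1 - q/3)
-120 + a(-2)*o(t(-2)) = -120 + (2*(-2)*(-11 - 2))*(1 - 2*(-2)/9) = -120 + (2*(-2)*(-13))*(1 - ⅓*(-4/3)) = -120 + 52*(1 + 4/9) = -120 + 52*(13/9) = -120 + 676/9 = -404/9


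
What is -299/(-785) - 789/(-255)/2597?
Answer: 13241842/34656965 ≈ 0.38208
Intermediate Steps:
-299/(-785) - 789/(-255)/2597 = -299*(-1/785) - 789*(-1/255)*(1/2597) = 299/785 + (263/85)*(1/2597) = 299/785 + 263/220745 = 13241842/34656965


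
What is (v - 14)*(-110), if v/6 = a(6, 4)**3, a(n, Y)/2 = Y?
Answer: -336380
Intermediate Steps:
a(n, Y) = 2*Y
v = 3072 (v = 6*(2*4)**3 = 6*8**3 = 6*512 = 3072)
(v - 14)*(-110) = (3072 - 14)*(-110) = 3058*(-110) = -336380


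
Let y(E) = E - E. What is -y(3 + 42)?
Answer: 0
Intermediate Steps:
y(E) = 0
-y(3 + 42) = -1*0 = 0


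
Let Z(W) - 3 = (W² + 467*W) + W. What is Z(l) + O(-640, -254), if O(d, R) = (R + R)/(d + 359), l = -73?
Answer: -8101284/281 ≈ -28830.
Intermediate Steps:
Z(W) = 3 + W² + 468*W (Z(W) = 3 + ((W² + 467*W) + W) = 3 + (W² + 468*W) = 3 + W² + 468*W)
O(d, R) = 2*R/(359 + d) (O(d, R) = (2*R)/(359 + d) = 2*R/(359 + d))
Z(l) + O(-640, -254) = (3 + (-73)² + 468*(-73)) + 2*(-254)/(359 - 640) = (3 + 5329 - 34164) + 2*(-254)/(-281) = -28832 + 2*(-254)*(-1/281) = -28832 + 508/281 = -8101284/281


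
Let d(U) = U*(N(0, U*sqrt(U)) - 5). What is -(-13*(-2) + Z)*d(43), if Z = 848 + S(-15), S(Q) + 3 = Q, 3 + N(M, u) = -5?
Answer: 478504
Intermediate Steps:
N(M, u) = -8 (N(M, u) = -3 - 5 = -8)
S(Q) = -3 + Q
d(U) = -13*U (d(U) = U*(-8 - 5) = U*(-13) = -13*U)
Z = 830 (Z = 848 + (-3 - 15) = 848 - 18 = 830)
-(-13*(-2) + Z)*d(43) = -(-13*(-2) + 830)*(-13*43) = -(26 + 830)*(-559) = -856*(-559) = -1*(-478504) = 478504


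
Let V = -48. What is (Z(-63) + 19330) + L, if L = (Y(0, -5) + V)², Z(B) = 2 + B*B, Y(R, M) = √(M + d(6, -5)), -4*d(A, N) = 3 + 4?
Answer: 102393/4 - 144*I*√3 ≈ 25598.0 - 249.42*I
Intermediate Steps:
d(A, N) = -7/4 (d(A, N) = -(3 + 4)/4 = -¼*7 = -7/4)
Y(R, M) = √(-7/4 + M) (Y(R, M) = √(M - 7/4) = √(-7/4 + M))
Z(B) = 2 + B²
L = (-48 + 3*I*√3/2)² (L = (√(-7 + 4*(-5))/2 - 48)² = (√(-7 - 20)/2 - 48)² = (√(-27)/2 - 48)² = ((3*I*√3)/2 - 48)² = (3*I*√3/2 - 48)² = (-48 + 3*I*√3/2)² ≈ 2297.3 - 249.42*I)
(Z(-63) + 19330) + L = ((2 + (-63)²) + 19330) + (9189/4 - 144*I*√3) = ((2 + 3969) + 19330) + (9189/4 - 144*I*√3) = (3971 + 19330) + (9189/4 - 144*I*√3) = 23301 + (9189/4 - 144*I*√3) = 102393/4 - 144*I*√3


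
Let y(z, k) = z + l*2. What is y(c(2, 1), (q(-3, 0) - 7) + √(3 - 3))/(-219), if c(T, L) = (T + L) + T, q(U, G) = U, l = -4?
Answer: 1/73 ≈ 0.013699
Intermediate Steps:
c(T, L) = L + 2*T (c(T, L) = (L + T) + T = L + 2*T)
y(z, k) = -8 + z (y(z, k) = z - 4*2 = z - 8 = -8 + z)
y(c(2, 1), (q(-3, 0) - 7) + √(3 - 3))/(-219) = (-8 + (1 + 2*2))/(-219) = (-8 + (1 + 4))*(-1/219) = (-8 + 5)*(-1/219) = -3*(-1/219) = 1/73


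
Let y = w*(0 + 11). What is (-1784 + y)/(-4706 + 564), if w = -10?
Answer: 947/2071 ≈ 0.45727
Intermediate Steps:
y = -110 (y = -10*(0 + 11) = -10*11 = -110)
(-1784 + y)/(-4706 + 564) = (-1784 - 110)/(-4706 + 564) = -1894/(-4142) = -1894*(-1/4142) = 947/2071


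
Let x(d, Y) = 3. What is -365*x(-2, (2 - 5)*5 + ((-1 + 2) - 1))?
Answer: -1095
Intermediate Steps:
-365*x(-2, (2 - 5)*5 + ((-1 + 2) - 1)) = -365*3 = -1095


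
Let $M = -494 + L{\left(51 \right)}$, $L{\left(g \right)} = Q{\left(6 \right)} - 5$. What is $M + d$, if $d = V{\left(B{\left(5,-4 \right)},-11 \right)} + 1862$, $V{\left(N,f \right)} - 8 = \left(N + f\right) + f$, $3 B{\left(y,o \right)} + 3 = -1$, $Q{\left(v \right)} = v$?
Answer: $\frac{4061}{3} \approx 1353.7$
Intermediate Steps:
$L{\left(g \right)} = 1$ ($L{\left(g \right)} = 6 - 5 = 1$)
$B{\left(y,o \right)} = - \frac{4}{3}$ ($B{\left(y,o \right)} = -1 + \frac{1}{3} \left(-1\right) = -1 - \frac{1}{3} = - \frac{4}{3}$)
$V{\left(N,f \right)} = 8 + N + 2 f$ ($V{\left(N,f \right)} = 8 + \left(\left(N + f\right) + f\right) = 8 + \left(N + 2 f\right) = 8 + N + 2 f$)
$d = \frac{5540}{3}$ ($d = \left(8 - \frac{4}{3} + 2 \left(-11\right)\right) + 1862 = \left(8 - \frac{4}{3} - 22\right) + 1862 = - \frac{46}{3} + 1862 = \frac{5540}{3} \approx 1846.7$)
$M = -493$ ($M = -494 + 1 = -493$)
$M + d = -493 + \frac{5540}{3} = \frac{4061}{3}$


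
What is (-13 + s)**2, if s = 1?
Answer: 144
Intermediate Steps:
(-13 + s)**2 = (-13 + 1)**2 = (-12)**2 = 144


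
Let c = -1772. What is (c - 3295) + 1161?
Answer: -3906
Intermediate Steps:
(c - 3295) + 1161 = (-1772 - 3295) + 1161 = -5067 + 1161 = -3906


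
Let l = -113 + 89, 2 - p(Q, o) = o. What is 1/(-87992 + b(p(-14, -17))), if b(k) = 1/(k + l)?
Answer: -5/439961 ≈ -1.1365e-5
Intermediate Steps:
p(Q, o) = 2 - o
l = -24
b(k) = 1/(-24 + k) (b(k) = 1/(k - 24) = 1/(-24 + k))
1/(-87992 + b(p(-14, -17))) = 1/(-87992 + 1/(-24 + (2 - 1*(-17)))) = 1/(-87992 + 1/(-24 + (2 + 17))) = 1/(-87992 + 1/(-24 + 19)) = 1/(-87992 + 1/(-5)) = 1/(-87992 - 1/5) = 1/(-439961/5) = -5/439961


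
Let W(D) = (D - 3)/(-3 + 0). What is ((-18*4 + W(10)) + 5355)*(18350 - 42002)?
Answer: -124898328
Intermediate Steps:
W(D) = 1 - D/3 (W(D) = (-3 + D)/(-3) = (-3 + D)*(-⅓) = 1 - D/3)
((-18*4 + W(10)) + 5355)*(18350 - 42002) = ((-18*4 + (1 - ⅓*10)) + 5355)*(18350 - 42002) = ((-72 + (1 - 10/3)) + 5355)*(-23652) = ((-72 - 7/3) + 5355)*(-23652) = (-223/3 + 5355)*(-23652) = (15842/3)*(-23652) = -124898328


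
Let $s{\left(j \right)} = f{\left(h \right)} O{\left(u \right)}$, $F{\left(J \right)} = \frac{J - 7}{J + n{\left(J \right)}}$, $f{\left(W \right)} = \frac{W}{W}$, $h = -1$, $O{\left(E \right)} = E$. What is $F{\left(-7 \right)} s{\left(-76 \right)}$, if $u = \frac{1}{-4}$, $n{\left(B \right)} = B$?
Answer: $- \frac{1}{4} \approx -0.25$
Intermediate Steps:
$u = - \frac{1}{4} \approx -0.25$
$f{\left(W \right)} = 1$
$F{\left(J \right)} = \frac{-7 + J}{2 J}$ ($F{\left(J \right)} = \frac{J - 7}{J + J} = \frac{-7 + J}{2 J}$)
$s{\left(j \right)} = - \frac{1}{4}$ ($s{\left(j \right)} = 1 \left(- \frac{1}{4}\right) = - \frac{1}{4}$)
$F{\left(-7 \right)} s{\left(-76 \right)} = \frac{-7 - 7}{2 \left(-7\right)} \left(- \frac{1}{4}\right) = \frac{1}{2} \left(- \frac{1}{7}\right) \left(-14\right) \left(- \frac{1}{4}\right) = 1 \left(- \frac{1}{4}\right) = - \frac{1}{4}$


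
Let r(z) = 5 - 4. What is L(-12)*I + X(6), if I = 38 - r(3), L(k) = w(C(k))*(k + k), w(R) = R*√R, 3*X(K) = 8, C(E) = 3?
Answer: 8/3 - 2664*√3 ≈ -4611.5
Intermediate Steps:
X(K) = 8/3 (X(K) = (⅓)*8 = 8/3)
w(R) = R^(3/2)
L(k) = 6*k*√3 (L(k) = 3^(3/2)*(k + k) = (3*√3)*(2*k) = 6*k*√3)
r(z) = 1
I = 37 (I = 38 - 1*1 = 38 - 1 = 37)
L(-12)*I + X(6) = (6*(-12)*√3)*37 + 8/3 = -72*√3*37 + 8/3 = -2664*√3 + 8/3 = 8/3 - 2664*√3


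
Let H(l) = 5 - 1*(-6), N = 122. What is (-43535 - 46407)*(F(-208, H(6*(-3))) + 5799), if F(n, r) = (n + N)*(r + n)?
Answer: -2045371022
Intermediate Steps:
H(l) = 11 (H(l) = 5 + 6 = 11)
F(n, r) = (122 + n)*(n + r) (F(n, r) = (n + 122)*(r + n) = (122 + n)*(n + r))
(-43535 - 46407)*(F(-208, H(6*(-3))) + 5799) = (-43535 - 46407)*(((-208)² + 122*(-208) + 122*11 - 208*11) + 5799) = -89942*((43264 - 25376 + 1342 - 2288) + 5799) = -89942*(16942 + 5799) = -89942*22741 = -2045371022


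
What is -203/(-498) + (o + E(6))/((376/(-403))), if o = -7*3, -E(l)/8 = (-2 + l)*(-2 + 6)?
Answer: 14989867/93624 ≈ 160.11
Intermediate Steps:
E(l) = 64 - 32*l (E(l) = -8*(-2 + l)*(-2 + 6) = -8*(-2 + l)*4 = -8*(-8 + 4*l) = 64 - 32*l)
o = -21
-203/(-498) + (o + E(6))/((376/(-403))) = -203/(-498) + (-21 + (64 - 32*6))/((376/(-403))) = -203*(-1/498) + (-21 + (64 - 192))/((376*(-1/403))) = 203/498 + (-21 - 128)/(-376/403) = 203/498 - 149*(-403/376) = 203/498 + 60047/376 = 14989867/93624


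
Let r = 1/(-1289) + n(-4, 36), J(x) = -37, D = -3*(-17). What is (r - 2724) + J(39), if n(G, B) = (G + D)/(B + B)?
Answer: -256182377/92808 ≈ -2760.3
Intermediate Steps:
D = 51
n(G, B) = (51 + G)/(2*B) (n(G, B) = (G + 51)/(B + B) = (51 + G)/((2*B)) = (51 + G)*(1/(2*B)) = (51 + G)/(2*B))
r = 60511/92808 (r = 1/(-1289) + (1/2)*(51 - 4)/36 = -1/1289 + (1/2)*(1/36)*47 = -1/1289 + 47/72 = 60511/92808 ≈ 0.65200)
(r - 2724) + J(39) = (60511/92808 - 2724) - 37 = -252748481/92808 - 37 = -256182377/92808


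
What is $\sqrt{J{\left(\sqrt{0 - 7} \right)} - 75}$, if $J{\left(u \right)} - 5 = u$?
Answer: $\sqrt{-70 + i \sqrt{7}} \approx 0.1581 + 8.3681 i$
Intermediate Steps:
$J{\left(u \right)} = 5 + u$
$\sqrt{J{\left(\sqrt{0 - 7} \right)} - 75} = \sqrt{\left(5 + \sqrt{0 - 7}\right) - 75} = \sqrt{\left(5 + \sqrt{-7}\right) - 75} = \sqrt{\left(5 + i \sqrt{7}\right) - 75} = \sqrt{-70 + i \sqrt{7}}$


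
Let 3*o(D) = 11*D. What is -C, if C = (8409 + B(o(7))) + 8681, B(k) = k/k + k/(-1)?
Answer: -51196/3 ≈ -17065.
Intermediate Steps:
o(D) = 11*D/3 (o(D) = (11*D)/3 = 11*D/3)
B(k) = 1 - k (B(k) = 1 + k*(-1) = 1 - k)
C = 51196/3 (C = (8409 + (1 - 11*7/3)) + 8681 = (8409 + (1 - 1*77/3)) + 8681 = (8409 + (1 - 77/3)) + 8681 = (8409 - 74/3) + 8681 = 25153/3 + 8681 = 51196/3 ≈ 17065.)
-C = -1*51196/3 = -51196/3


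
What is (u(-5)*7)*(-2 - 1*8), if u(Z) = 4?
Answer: -280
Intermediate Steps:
(u(-5)*7)*(-2 - 1*8) = (4*7)*(-2 - 1*8) = 28*(-2 - 8) = 28*(-10) = -280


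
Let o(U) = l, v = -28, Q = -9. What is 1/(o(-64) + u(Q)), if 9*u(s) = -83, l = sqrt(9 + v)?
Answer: -747/8428 - 81*I*sqrt(19)/8428 ≈ -0.088633 - 0.041893*I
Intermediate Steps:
l = I*sqrt(19) (l = sqrt(9 - 28) = sqrt(-19) = I*sqrt(19) ≈ 4.3589*I)
u(s) = -83/9 (u(s) = (1/9)*(-83) = -83/9)
o(U) = I*sqrt(19)
1/(o(-64) + u(Q)) = 1/(I*sqrt(19) - 83/9) = 1/(-83/9 + I*sqrt(19))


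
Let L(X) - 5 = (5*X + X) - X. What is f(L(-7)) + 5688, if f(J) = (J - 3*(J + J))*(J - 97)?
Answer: -13362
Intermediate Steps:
L(X) = 5 + 5*X (L(X) = 5 + ((5*X + X) - X) = 5 + (6*X - X) = 5 + 5*X)
f(J) = -5*J*(-97 + J) (f(J) = (J - 6*J)*(-97 + J) = (-5*J)*(-97 + J) = -5*J*(-97 + J))
f(L(-7)) + 5688 = 5*(5 + 5*(-7))*(97 - (5 + 5*(-7))) + 5688 = 5*(5 - 35)*(97 - (5 - 35)) + 5688 = 5*(-30)*(97 - 1*(-30)) + 5688 = 5*(-30)*(97 + 30) + 5688 = 5*(-30)*127 + 5688 = -19050 + 5688 = -13362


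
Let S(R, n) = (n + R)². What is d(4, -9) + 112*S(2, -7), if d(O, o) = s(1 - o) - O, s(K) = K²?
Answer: 2896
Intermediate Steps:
S(R, n) = (R + n)²
d(O, o) = (1 - o)² - O
d(4, -9) + 112*S(2, -7) = ((-1 - 9)² - 1*4) + 112*(2 - 7)² = ((-10)² - 4) + 112*(-5)² = (100 - 4) + 112*25 = 96 + 2800 = 2896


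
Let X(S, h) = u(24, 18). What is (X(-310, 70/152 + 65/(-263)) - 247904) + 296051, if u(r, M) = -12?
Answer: 48135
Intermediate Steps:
X(S, h) = -12
(X(-310, 70/152 + 65/(-263)) - 247904) + 296051 = (-12 - 247904) + 296051 = -247916 + 296051 = 48135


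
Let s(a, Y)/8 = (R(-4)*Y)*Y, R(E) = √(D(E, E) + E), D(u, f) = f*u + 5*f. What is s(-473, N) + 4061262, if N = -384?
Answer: 4061262 + 2359296*I*√2 ≈ 4.0613e+6 + 3.3365e+6*I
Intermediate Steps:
D(u, f) = 5*f + f*u
R(E) = √(E + E*(5 + E)) (R(E) = √(E*(5 + E) + E) = √(E + E*(5 + E)))
s(a, Y) = 16*I*√2*Y² (s(a, Y) = 8*((√(-4*(6 - 4))*Y)*Y) = 8*((√(-4*2)*Y)*Y) = 8*((√(-8)*Y)*Y) = 8*(((2*I*√2)*Y)*Y) = 8*((2*I*Y*√2)*Y) = 8*(2*I*√2*Y²) = 16*I*√2*Y²)
s(-473, N) + 4061262 = 16*I*√2*(-384)² + 4061262 = 16*I*√2*147456 + 4061262 = 2359296*I*√2 + 4061262 = 4061262 + 2359296*I*√2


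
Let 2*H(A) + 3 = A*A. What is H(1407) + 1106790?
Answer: 2096613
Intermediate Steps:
H(A) = -3/2 + A**2/2 (H(A) = -3/2 + (A*A)/2 = -3/2 + A**2/2)
H(1407) + 1106790 = (-3/2 + (1/2)*1407**2) + 1106790 = (-3/2 + (1/2)*1979649) + 1106790 = (-3/2 + 1979649/2) + 1106790 = 989823 + 1106790 = 2096613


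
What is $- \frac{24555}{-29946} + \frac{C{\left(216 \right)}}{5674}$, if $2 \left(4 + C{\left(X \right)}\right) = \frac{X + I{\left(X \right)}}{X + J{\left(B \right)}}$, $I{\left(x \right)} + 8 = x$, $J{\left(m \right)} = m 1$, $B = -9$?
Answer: $\frac{208853933}{254870406} \approx 0.81945$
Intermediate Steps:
$J{\left(m \right)} = m$
$I{\left(x \right)} = -8 + x$
$C{\left(X \right)} = -4 + \frac{-8 + 2 X}{2 \left(-9 + X\right)}$ ($C{\left(X \right)} = -4 + \frac{\left(X + \left(-8 + X\right)\right) \frac{1}{X - 9}}{2} = -4 + \frac{\left(-8 + 2 X\right) \frac{1}{-9 + X}}{2} = -4 + \frac{\frac{1}{-9 + X} \left(-8 + 2 X\right)}{2} = -4 + \frac{-8 + 2 X}{2 \left(-9 + X\right)}$)
$- \frac{24555}{-29946} + \frac{C{\left(216 \right)}}{5674} = - \frac{24555}{-29946} + \frac{\frac{1}{-9 + 216} \left(32 - 648\right)}{5674} = \left(-24555\right) \left(- \frac{1}{29946}\right) + \frac{32 - 648}{207} \cdot \frac{1}{5674} = \frac{8185}{9982} + \frac{1}{207} \left(-616\right) \frac{1}{5674} = \frac{8185}{9982} - \frac{308}{587259} = \frac{208853933}{254870406}$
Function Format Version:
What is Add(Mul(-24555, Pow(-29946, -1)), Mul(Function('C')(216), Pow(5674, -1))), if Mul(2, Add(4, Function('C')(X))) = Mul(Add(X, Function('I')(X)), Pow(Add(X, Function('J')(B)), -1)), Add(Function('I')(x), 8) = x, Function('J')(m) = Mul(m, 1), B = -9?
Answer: Rational(208853933, 254870406) ≈ 0.81945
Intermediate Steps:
Function('J')(m) = m
Function('I')(x) = Add(-8, x)
Function('C')(X) = Add(-4, Mul(Rational(1, 2), Pow(Add(-9, X), -1), Add(-8, Mul(2, X)))) (Function('C')(X) = Add(-4, Mul(Rational(1, 2), Mul(Add(X, Add(-8, X)), Pow(Add(X, -9), -1)))) = Add(-4, Mul(Rational(1, 2), Mul(Add(-8, Mul(2, X)), Pow(Add(-9, X), -1)))) = Add(-4, Mul(Rational(1, 2), Mul(Pow(Add(-9, X), -1), Add(-8, Mul(2, X))))) = Add(-4, Mul(Rational(1, 2), Pow(Add(-9, X), -1), Add(-8, Mul(2, X)))))
Add(Mul(-24555, Pow(-29946, -1)), Mul(Function('C')(216), Pow(5674, -1))) = Add(Mul(-24555, Pow(-29946, -1)), Mul(Mul(Pow(Add(-9, 216), -1), Add(32, Mul(-3, 216))), Pow(5674, -1))) = Add(Mul(-24555, Rational(-1, 29946)), Mul(Mul(Pow(207, -1), Add(32, -648)), Rational(1, 5674))) = Add(Rational(8185, 9982), Mul(Mul(Rational(1, 207), -616), Rational(1, 5674))) = Add(Rational(8185, 9982), Mul(Rational(-616, 207), Rational(1, 5674))) = Add(Rational(8185, 9982), Rational(-308, 587259)) = Rational(208853933, 254870406)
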